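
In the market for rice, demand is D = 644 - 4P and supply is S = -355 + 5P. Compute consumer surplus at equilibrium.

Equilibrium: 644 - 4P = -355 + 5P gives P* = 111, Q* = 200.
Demand choke price (D = 0): P = 161.
CS = ½(161 − 111)(200) = 5000.

Consumer surplus = 5000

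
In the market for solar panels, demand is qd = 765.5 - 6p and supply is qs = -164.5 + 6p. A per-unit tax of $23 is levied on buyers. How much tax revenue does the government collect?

Tax revenue = 5324.5

Pre-tax equilibrium: p* = 77.5, q* = 300.5.
Tax on buyers shifts demand to qd = 765.5 − 6(p + 23) = 627.5 - 6p.
627.5 - 6p = -164.5 + 6p gives seller price ps = 66; buyers pay pb = 66 + 23 = 89.
New quantity: q = 765.5 − 6(89) = 231.5.
Revenue = 23 × 231.5 = 5324.5.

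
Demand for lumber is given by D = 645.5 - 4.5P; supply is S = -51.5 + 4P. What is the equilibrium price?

Set D = S: 645.5 - 4.5P = -51.5 + 4P.
697 = 8.5P, so P* = 82.
Q* = 645.5 − 4.5(82) = 276.5.

P* = 82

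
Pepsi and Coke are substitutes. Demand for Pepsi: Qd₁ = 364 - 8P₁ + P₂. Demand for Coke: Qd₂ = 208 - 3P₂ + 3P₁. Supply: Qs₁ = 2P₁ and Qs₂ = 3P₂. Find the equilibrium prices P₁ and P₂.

Market 1: 364 - 8P₁ + P₂ = 2P₁ → 10P₁ - P₂ = 364.
Market 2: 6P₂ - 3P₁ = 208.
Eliminating P₂: 6×(1) + 1×(2) gives 57P₁ = 2392, so P₁ = 2392/57.
Back-substitute into (2): P₂ = (208 + 3×2392/57) / 6 = 3172/57.

P₁ = 2392/57, P₂ = 3172/57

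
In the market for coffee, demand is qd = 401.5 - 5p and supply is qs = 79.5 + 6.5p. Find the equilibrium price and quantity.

Set qd = qs: 401.5 - 5p = 79.5 + 6.5p.
322 = 11.5p, so p* = 28.
q* = 401.5 − 5(28) = 261.5.

p* = 28, q* = 261.5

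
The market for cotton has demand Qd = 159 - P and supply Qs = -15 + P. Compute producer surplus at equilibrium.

Equilibrium: 159 - P = -15 + P gives P* = 87, Q* = 72.
Supply starts at P = 15 (where Qs = 0).
PS = ½(87 − 15)(72) = 2592.

Producer surplus = 2592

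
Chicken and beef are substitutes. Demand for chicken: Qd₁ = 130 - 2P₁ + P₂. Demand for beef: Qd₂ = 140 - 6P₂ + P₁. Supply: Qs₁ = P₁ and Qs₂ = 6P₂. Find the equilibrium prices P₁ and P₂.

Market 1: 130 - 2P₁ + P₂ = P₁ → 3P₁ - P₂ = 130.
Market 2: 12P₂ - P₁ = 140.
Eliminating P₂: 12×(1) + 1×(2) gives 35P₁ = 1700, so P₁ = 340/7.
Back-substitute into (2): P₂ = (140 + 1×340/7) / 12 = 110/7.

P₁ = 340/7, P₂ = 110/7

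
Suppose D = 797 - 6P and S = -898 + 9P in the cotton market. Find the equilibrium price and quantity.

Set D = S: 797 - 6P = -898 + 9P.
1695 = 15P, so P* = 113.
Q* = 797 − 6(113) = 119.

P* = 113, Q* = 119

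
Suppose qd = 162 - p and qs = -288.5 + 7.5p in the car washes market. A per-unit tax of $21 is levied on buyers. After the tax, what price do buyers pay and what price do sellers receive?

Pre-tax equilibrium: p* = 53, q* = 109.
Tax on buyers shifts demand to qd = 162 − 1(p + 21) = 141 - p.
141 - p = -288.5 + 7.5p gives seller price ps = 859/17; buyers pay pb = 859/17 + 21 = 1216/17.
New quantity: q = 162 − 1(1216/17) = 1538/17.

Buyers pay 1216/17, sellers receive 859/17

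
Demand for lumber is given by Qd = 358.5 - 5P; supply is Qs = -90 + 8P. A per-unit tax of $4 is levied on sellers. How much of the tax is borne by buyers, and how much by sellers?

Pre-tax equilibrium: P* = 34.5, Q* = 186.
Tax on sellers shifts supply to Qs = -90 + 8(P − 4) = -122 + 8P.
358.5 - 5P = -122 + 8P gives buyer price Pb = 961/26; sellers receive Ps = 961/26 − 4 = 857/26.
New quantity: Q = 358.5 − 5(961/26) = 2258/13.
Buyer burden = 961/26 − 34.5 = 32/13; seller burden = 34.5 − 857/26 = 20/13.

Buyers bear 32/13, sellers bear 20/13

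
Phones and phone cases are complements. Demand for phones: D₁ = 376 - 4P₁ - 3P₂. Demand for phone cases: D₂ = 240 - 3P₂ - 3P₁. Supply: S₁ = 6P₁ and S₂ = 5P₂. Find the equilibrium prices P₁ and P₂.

P₁ = 2288/71, P₂ = 1272/71

Market 1: 376 - 4P₁ - 3P₂ = 6P₁ → 10P₁ + 3P₂ = 376.
Market 2: 8P₂ + 3P₁ = 240.
Eliminating P₂: 8×(1) − 3×(2) gives 71P₁ = 2288, so P₁ = 2288/71.
Back-substitute into (2): P₂ = (240 − 3×2288/71) / 8 = 1272/71.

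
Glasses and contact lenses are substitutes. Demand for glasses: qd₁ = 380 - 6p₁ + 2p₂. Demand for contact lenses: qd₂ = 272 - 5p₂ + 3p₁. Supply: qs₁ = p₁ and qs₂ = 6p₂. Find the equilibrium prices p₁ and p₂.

Market 1: 380 - 6p₁ + 2p₂ = p₁ → 7p₁ - 2p₂ = 380.
Market 2: 11p₂ - 3p₁ = 272.
Eliminating p₂: 11×(1) + 2×(2) gives 71p₁ = 4724, so p₁ = 4724/71.
Back-substitute into (2): p₂ = (272 + 3×4724/71) / 11 = 3044/71.

p₁ = 4724/71, p₂ = 3044/71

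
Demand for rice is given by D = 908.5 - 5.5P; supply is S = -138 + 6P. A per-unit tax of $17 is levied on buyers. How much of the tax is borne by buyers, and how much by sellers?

Buyers bear 204/23, sellers bear 187/23

Pre-tax equilibrium: P* = 91, Q* = 408.
Tax on buyers shifts demand to D = 908.5 − 5.5(P + 17) = 815 - 5.5P.
815 - 5.5P = -138 + 6P gives seller price Ps = 1906/23; buyers pay Pb = 1906/23 + 17 = 2297/23.
New quantity: Q = 908.5 − 5.5(2297/23) = 8262/23.
Buyer burden = 2297/23 − 91 = 204/23; seller burden = 91 − 1906/23 = 187/23.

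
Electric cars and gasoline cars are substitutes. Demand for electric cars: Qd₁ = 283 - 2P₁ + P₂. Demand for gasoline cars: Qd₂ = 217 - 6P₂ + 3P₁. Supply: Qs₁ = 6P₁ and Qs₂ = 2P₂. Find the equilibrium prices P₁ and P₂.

Market 1: 283 - 2P₁ + P₂ = 6P₁ → 8P₁ - P₂ = 283.
Market 2: 8P₂ - 3P₁ = 217.
Eliminating P₂: 8×(1) + 1×(2) gives 61P₁ = 2481, so P₁ = 2481/61.
Back-substitute into (2): P₂ = (217 + 3×2481/61) / 8 = 2585/61.

P₁ = 2481/61, P₂ = 2585/61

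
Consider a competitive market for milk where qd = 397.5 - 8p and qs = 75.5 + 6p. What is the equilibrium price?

p* = 23

Set qd = qs: 397.5 - 8p = 75.5 + 6p.
322 = 14p, so p* = 23.
q* = 397.5 − 8(23) = 213.5.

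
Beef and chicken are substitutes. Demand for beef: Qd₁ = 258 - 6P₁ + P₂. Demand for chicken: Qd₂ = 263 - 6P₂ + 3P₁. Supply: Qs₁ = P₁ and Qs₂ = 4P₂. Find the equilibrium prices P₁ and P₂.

Market 1: 258 - 6P₁ + P₂ = P₁ → 7P₁ - P₂ = 258.
Market 2: 10P₂ - 3P₁ = 263.
Eliminating P₂: 10×(1) + 1×(2) gives 67P₁ = 2843, so P₁ = 2843/67.
Back-substitute into (2): P₂ = (263 + 3×2843/67) / 10 = 2615/67.

P₁ = 2843/67, P₂ = 2615/67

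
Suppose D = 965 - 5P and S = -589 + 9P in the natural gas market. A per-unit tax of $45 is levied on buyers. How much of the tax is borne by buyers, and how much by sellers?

Buyers bear 405/14, sellers bear 225/14

Pre-tax equilibrium: P* = 111, Q* = 410.
Tax on buyers shifts demand to D = 965 − 5(P + 45) = 740 - 5P.
740 - 5P = -589 + 9P gives seller price Ps = 1329/14; buyers pay Pb = 1329/14 + 45 = 1959/14.
New quantity: Q = 965 − 5(1959/14) = 3715/14.
Buyer burden = 1959/14 − 111 = 405/14; seller burden = 111 − 1329/14 = 225/14.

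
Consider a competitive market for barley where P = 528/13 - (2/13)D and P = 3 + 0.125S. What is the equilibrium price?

Set the two price expressions equal: 528/13 - (2/13)Q = 3 + 0.125Q.
489/13 = (29/104)Q, so Q* = 3912/29.
P* = 528/13 − (2/13)(3912/29) = 576/29.

P* = 576/29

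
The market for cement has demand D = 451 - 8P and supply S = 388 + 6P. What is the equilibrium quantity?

Q* = 415

Set D = S: 451 - 8P = 388 + 6P.
63 = 14P, so P* = 4.5.
Q* = 451 − 8(4.5) = 415.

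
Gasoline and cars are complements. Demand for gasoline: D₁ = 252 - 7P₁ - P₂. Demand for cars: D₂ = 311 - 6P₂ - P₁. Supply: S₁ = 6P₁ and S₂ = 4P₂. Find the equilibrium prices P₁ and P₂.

P₁ = 2209/129, P₂ = 3791/129

Market 1: 252 - 7P₁ - P₂ = 6P₁ → 13P₁ + P₂ = 252.
Market 2: 10P₂ + P₁ = 311.
Eliminating P₂: 10×(1) − 1×(2) gives 129P₁ = 2209, so P₁ = 2209/129.
Back-substitute into (2): P₂ = (311 − 1×2209/129) / 10 = 3791/129.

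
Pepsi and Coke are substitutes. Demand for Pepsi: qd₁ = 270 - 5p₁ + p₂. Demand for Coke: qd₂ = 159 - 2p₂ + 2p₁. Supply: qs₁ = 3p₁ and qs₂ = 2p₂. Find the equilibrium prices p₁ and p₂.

p₁ = 41.3, p₂ = 60.4

Market 1: 270 - 5p₁ + p₂ = 3p₁ → 8p₁ - p₂ = 270.
Market 2: 4p₂ - 2p₁ = 159.
Eliminating p₂: 4×(1) + 1×(2) gives 30p₁ = 1239, so p₁ = 41.3.
Back-substitute into (2): p₂ = (159 + 2×41.3) / 4 = 60.4.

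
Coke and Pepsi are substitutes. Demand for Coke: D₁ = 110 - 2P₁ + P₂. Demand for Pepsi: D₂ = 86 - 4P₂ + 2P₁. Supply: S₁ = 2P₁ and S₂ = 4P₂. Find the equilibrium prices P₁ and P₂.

P₁ = 32.2, P₂ = 18.8

Market 1: 110 - 2P₁ + P₂ = 2P₁ → 4P₁ - P₂ = 110.
Market 2: 8P₂ - 2P₁ = 86.
Eliminating P₂: 8×(1) + 1×(2) gives 30P₁ = 966, so P₁ = 32.2.
Back-substitute into (2): P₂ = (86 + 2×32.2) / 8 = 18.8.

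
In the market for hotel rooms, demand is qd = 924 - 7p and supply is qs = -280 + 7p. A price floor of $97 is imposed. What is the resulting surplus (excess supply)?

Surplus = 154

Equilibrium price would be p* = 86, so the floor at 97 binds.
At p = 97: qd = 245, qs = 399.
Surplus = 399 − 245 = 154.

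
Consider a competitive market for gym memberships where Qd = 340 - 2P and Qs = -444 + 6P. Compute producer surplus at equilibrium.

Equilibrium: 340 - 2P = -444 + 6P gives P* = 98, Q* = 144.
Supply starts at P = 74 (where Qs = 0).
PS = ½(98 − 74)(144) = 1728.

Producer surplus = 1728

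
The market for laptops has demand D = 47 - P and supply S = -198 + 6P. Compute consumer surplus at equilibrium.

Consumer surplus = 72

Equilibrium: 47 - P = -198 + 6P gives P* = 35, Q* = 12.
Demand choke price (D = 0): P = 47.
CS = ½(47 − 35)(12) = 72.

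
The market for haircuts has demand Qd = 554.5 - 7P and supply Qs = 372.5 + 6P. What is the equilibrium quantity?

Q* = 456.5

Set Qd = Qs: 554.5 - 7P = 372.5 + 6P.
182 = 13P, so P* = 14.
Q* = 554.5 − 7(14) = 456.5.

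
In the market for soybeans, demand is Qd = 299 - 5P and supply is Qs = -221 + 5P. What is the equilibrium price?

P* = 52

Set Qd = Qs: 299 - 5P = -221 + 5P.
520 = 10P, so P* = 52.
Q* = 299 − 5(52) = 39.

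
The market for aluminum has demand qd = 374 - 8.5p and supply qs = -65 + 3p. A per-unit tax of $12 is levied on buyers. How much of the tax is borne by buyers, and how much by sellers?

Buyers bear 72/23, sellers bear 204/23

Pre-tax equilibrium: p* = 878/23, q* = 1139/23.
Tax on buyers shifts demand to qd = 374 − 8.5(p + 12) = 272 - 8.5p.
272 - 8.5p = -65 + 3p gives seller price ps = 674/23; buyers pay pb = 674/23 + 12 = 950/23.
New quantity: q = 374 − 8.5(950/23) = 527/23.
Buyer burden = 950/23 − 878/23 = 72/23; seller burden = 878/23 − 674/23 = 204/23.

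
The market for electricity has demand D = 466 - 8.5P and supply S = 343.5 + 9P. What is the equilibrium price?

Set D = S: 466 - 8.5P = 343.5 + 9P.
122.5 = 17.5P, so P* = 7.
Q* = 466 − 8.5(7) = 406.5.

P* = 7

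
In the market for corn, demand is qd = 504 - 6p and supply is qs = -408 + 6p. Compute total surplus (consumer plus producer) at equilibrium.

Equilibrium: 504 - 6p = -408 + 6p gives p* = 76, q* = 48.
Demand choke price: p = 84; supply starts at p = 68.
CS = ½(84 − 76)(48) = 192; PS = ½(76 − 68)(48) = 192.

Total surplus = 384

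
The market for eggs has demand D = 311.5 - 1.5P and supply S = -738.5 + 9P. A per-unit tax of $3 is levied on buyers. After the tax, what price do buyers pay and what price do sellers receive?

Buyers pay 718/7, sellers receive 697/7

Pre-tax equilibrium: P* = 100, Q* = 161.5.
Tax on buyers shifts demand to D = 311.5 − 1.5(P + 3) = 307 - 1.5P.
307 - 1.5P = -738.5 + 9P gives seller price Ps = 697/7; buyers pay Pb = 697/7 + 3 = 718/7.
New quantity: Q = 311.5 − 1.5(718/7) = 2207/14.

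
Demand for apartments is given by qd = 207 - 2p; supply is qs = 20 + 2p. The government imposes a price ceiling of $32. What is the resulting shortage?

Equilibrium price would be p* = 46.75, so the ceiling at 32 binds.
At p = 32: qd = 207 − 2(32) = 143, qs = 20 + 2(32) = 84.
Shortage = 143 − 84 = 59.

Shortage = 59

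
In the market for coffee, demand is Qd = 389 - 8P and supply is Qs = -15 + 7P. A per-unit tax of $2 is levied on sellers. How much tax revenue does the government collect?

Tax revenue = 4982/15

Pre-tax equilibrium: P* = 404/15, Q* = 2603/15.
Tax on sellers shifts supply to Qs = -15 + 7(P − 2) = -29 + 7P.
389 - 8P = -29 + 7P gives buyer price Pb = 418/15; sellers receive Ps = 418/15 − 2 = 388/15.
New quantity: Q = 389 − 8(418/15) = 2491/15.
Revenue = 2 × 2491/15 = 4982/15.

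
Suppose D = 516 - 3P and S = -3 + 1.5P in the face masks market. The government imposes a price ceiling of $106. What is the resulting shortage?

Shortage = 42

Equilibrium price would be P* = 346/3, so the ceiling at 106 binds.
At P = 106: D = 516 − 3(106) = 198, S = -3 + 1.5(106) = 156.
Shortage = 198 − 156 = 42.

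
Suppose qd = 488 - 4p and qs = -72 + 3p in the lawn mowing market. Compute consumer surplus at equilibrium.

Equilibrium: 488 - 4p = -72 + 3p gives p* = 80, q* = 168.
Demand choke price (qd = 0): p = 122.
CS = ½(122 − 80)(168) = 3528.

Consumer surplus = 3528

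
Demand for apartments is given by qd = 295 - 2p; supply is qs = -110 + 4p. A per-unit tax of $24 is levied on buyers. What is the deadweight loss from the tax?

Pre-tax equilibrium: p* = 67.5, q* = 160.
Tax on buyers shifts demand to qd = 295 − 2(p + 24) = 247 - 2p.
247 - 2p = -110 + 4p gives seller price ps = 59.5; buyers pay pb = 59.5 + 24 = 83.5.
New quantity: q = 295 − 2(83.5) = 128.
DWL = ½ × 24 × (160 − 128) = 384.

Deadweight loss = 384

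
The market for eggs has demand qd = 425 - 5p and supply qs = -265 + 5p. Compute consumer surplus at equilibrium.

Equilibrium: 425 - 5p = -265 + 5p gives p* = 69, q* = 80.
Demand choke price (qd = 0): p = 85.
CS = ½(85 − 69)(80) = 640.

Consumer surplus = 640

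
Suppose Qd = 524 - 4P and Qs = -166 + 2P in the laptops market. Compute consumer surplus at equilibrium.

Consumer surplus = 512

Equilibrium: 524 - 4P = -166 + 2P gives P* = 115, Q* = 64.
Demand choke price (Qd = 0): P = 131.
CS = ½(131 − 115)(64) = 512.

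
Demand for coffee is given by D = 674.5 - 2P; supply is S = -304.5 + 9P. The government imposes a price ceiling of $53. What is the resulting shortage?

Shortage = 396

Equilibrium price would be P* = 89, so the ceiling at 53 binds.
At P = 53: D = 674.5 − 2(53) = 568.5, S = -304.5 + 9(53) = 172.5.
Shortage = 568.5 − 172.5 = 396.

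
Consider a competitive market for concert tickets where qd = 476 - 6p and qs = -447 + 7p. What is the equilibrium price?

Set qd = qs: 476 - 6p = -447 + 7p.
923 = 13p, so p* = 71.
q* = 476 − 6(71) = 50.

p* = 71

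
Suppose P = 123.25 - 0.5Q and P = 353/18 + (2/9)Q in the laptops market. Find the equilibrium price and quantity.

Set the two price expressions equal: 123.25 - 0.5Q = 353/18 + (2/9)Q.
3731/36 = (13/18)Q, so Q* = 143.5.
P* = 123.25 − (0.5)(143.5) = 51.5.

P* = 51.5, Q* = 143.5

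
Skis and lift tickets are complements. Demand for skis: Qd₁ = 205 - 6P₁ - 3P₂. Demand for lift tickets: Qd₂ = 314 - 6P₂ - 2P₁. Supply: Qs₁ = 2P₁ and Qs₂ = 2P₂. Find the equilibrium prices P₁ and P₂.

P₁ = 349/29, P₂ = 1051/29

Market 1: 205 - 6P₁ - 3P₂ = 2P₁ → 8P₁ + 3P₂ = 205.
Market 2: 8P₂ + 2P₁ = 314.
Eliminating P₂: 8×(1) − 3×(2) gives 58P₁ = 698, so P₁ = 349/29.
Back-substitute into (2): P₂ = (314 − 2×349/29) / 8 = 1051/29.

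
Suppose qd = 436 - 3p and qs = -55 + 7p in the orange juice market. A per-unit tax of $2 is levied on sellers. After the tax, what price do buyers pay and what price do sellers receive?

Buyers pay $50.5, sellers receive $48.5

Pre-tax equilibrium: p* = 49.1, q* = 288.7.
Tax on sellers shifts supply to qs = -55 + 7(p − 2) = -69 + 7p.
436 - 3p = -69 + 7p gives buyer price pb = 50.5; sellers receive ps = 50.5 − 2 = 48.5.
New quantity: q = 436 − 3(50.5) = 284.5.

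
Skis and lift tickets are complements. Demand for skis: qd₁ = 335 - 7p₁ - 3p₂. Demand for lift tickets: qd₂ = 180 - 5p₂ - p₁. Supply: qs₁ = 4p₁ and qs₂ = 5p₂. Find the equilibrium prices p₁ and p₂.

p₁ = 2810/107, p₂ = 1645/107

Market 1: 335 - 7p₁ - 3p₂ = 4p₁ → 11p₁ + 3p₂ = 335.
Market 2: 10p₂ + p₁ = 180.
Eliminating p₂: 10×(1) − 3×(2) gives 107p₁ = 2810, so p₁ = 2810/107.
Back-substitute into (2): p₂ = (180 − 1×2810/107) / 10 = 1645/107.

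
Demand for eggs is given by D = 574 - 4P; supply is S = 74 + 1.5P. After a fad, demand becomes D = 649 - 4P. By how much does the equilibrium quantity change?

ΔQ = 225/11

Original equilibrium: P* = 1000/11, Q* = 2314/11.
New equilibrium: 649 - 4P = 74 + 1.5P, so 575 = 5.5P and P' = 1150/11; Q' = 649 − 4(1150/11) = 2539/11.
Change in quantity: 2539/11 − 2314/11 = 225/11.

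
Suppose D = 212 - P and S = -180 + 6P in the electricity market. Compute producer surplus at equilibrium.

Equilibrium: 212 - P = -180 + 6P gives P* = 56, Q* = 156.
Supply starts at P = 30 (where S = 0).
PS = ½(56 − 30)(156) = 2028.

Producer surplus = 2028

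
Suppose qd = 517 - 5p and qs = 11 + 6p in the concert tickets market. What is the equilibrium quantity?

Set qd = qs: 517 - 5p = 11 + 6p.
506 = 11p, so p* = 46.
q* = 517 − 5(46) = 287.

q* = 287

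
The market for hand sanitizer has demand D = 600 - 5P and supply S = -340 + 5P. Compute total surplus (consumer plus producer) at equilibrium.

Equilibrium: 600 - 5P = -340 + 5P gives P* = 94, Q* = 130.
Demand choke price: P = 120; supply starts at P = 68.
CS = ½(120 − 94)(130) = 1690; PS = ½(94 − 68)(130) = 1690.

Total surplus = 3380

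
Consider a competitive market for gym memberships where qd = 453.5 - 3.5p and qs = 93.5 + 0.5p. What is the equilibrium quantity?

Set qd = qs: 453.5 - 3.5p = 93.5 + 0.5p.
360 = 4p, so p* = 90.
q* = 453.5 − 3.5(90) = 138.5.

q* = 138.5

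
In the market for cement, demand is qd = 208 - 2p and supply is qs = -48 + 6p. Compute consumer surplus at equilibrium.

Consumer surplus = 5184

Equilibrium: 208 - 2p = -48 + 6p gives p* = 32, q* = 144.
Demand choke price (qd = 0): p = 104.
CS = ½(104 − 32)(144) = 5184.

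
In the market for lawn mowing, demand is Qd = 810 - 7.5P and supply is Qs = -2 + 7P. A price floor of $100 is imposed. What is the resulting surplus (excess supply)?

Surplus = 638

Equilibrium price would be P* = 56, so the floor at 100 binds.
At P = 100: Qd = 60, Qs = 698.
Surplus = 698 − 60 = 638.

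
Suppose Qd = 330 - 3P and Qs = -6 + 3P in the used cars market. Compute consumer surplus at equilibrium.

Equilibrium: 330 - 3P = -6 + 3P gives P* = 56, Q* = 162.
Demand choke price (Qd = 0): P = 110.
CS = ½(110 − 56)(162) = 4374.

Consumer surplus = 4374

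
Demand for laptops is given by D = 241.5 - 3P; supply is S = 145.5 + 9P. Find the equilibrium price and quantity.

Set D = S: 241.5 - 3P = 145.5 + 9P.
96 = 12P, so P* = 8.
Q* = 241.5 − 3(8) = 217.5.

P* = 8, Q* = 217.5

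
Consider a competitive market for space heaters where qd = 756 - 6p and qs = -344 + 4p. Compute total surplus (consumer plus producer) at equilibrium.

Total surplus = 1920

Equilibrium: 756 - 6p = -344 + 4p gives p* = 110, q* = 96.
Demand choke price: p = 126; supply starts at p = 86.
CS = ½(126 − 110)(96) = 768; PS = ½(110 − 86)(96) = 1152.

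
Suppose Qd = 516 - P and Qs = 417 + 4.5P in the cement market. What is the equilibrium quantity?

Q* = 498

Set Qd = Qs: 516 - P = 417 + 4.5P.
99 = 5.5P, so P* = 18.
Q* = 516 − 1(18) = 498.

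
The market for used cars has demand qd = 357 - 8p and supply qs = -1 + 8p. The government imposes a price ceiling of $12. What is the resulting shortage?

Shortage = 166

Equilibrium price would be p* = 22.375, so the ceiling at 12 binds.
At p = 12: qd = 357 − 8(12) = 261, qs = -1 + 8(12) = 95.
Shortage = 261 − 95 = 166.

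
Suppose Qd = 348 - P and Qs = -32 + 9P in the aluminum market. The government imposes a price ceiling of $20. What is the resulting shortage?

Equilibrium price would be P* = 38, so the ceiling at 20 binds.
At P = 20: Qd = 348 − 1(20) = 328, Qs = -32 + 9(20) = 148.
Shortage = 328 − 148 = 180.

Shortage = 180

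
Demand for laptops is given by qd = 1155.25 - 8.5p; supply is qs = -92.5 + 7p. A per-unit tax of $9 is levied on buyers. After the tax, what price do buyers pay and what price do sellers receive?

Buyers pay 5243/62, sellers receive 4685/62

Pre-tax equilibrium: p* = 80.5, q* = 471.
Tax on buyers shifts demand to qd = 1155.25 − 8.5(p + 9) = 1078.75 - 8.5p.
1078.75 - 8.5p = -92.5 + 7p gives seller price ps = 4685/62; buyers pay pb = 4685/62 + 9 = 5243/62.
New quantity: q = 1155.25 − 8.5(5243/62) = 13530/31.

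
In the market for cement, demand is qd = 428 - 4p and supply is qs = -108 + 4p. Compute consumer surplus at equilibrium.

Equilibrium: 428 - 4p = -108 + 4p gives p* = 67, q* = 160.
Demand choke price (qd = 0): p = 107.
CS = ½(107 − 67)(160) = 3200.

Consumer surplus = 3200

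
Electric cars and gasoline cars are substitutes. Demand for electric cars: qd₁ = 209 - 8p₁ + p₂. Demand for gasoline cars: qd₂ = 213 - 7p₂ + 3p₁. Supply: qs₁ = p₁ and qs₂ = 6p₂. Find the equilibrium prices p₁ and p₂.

Market 1: 209 - 8p₁ + p₂ = p₁ → 9p₁ - p₂ = 209.
Market 2: 13p₂ - 3p₁ = 213.
Eliminating p₂: 13×(1) + 1×(2) gives 114p₁ = 2930, so p₁ = 1465/57.
Back-substitute into (2): p₂ = (213 + 3×1465/57) / 13 = 424/19.

p₁ = 1465/57, p₂ = 424/19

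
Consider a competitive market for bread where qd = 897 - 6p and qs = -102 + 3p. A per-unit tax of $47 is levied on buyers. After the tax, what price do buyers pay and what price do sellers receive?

Pre-tax equilibrium: p* = 111, q* = 231.
Tax on buyers shifts demand to qd = 897 − 6(p + 47) = 615 - 6p.
615 - 6p = -102 + 3p gives seller price ps = 239/3; buyers pay pb = 239/3 + 47 = 380/3.
New quantity: q = 897 − 6(380/3) = 137.

Buyers pay 380/3, sellers receive 239/3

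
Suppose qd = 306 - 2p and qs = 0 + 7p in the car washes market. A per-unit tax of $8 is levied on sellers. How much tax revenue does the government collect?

Tax revenue = 16240/9

Pre-tax equilibrium: p* = 34, q* = 238.
Tax on sellers shifts supply to qs = 0 + 7(p − 8) = -56 + 7p.
306 - 2p = -56 + 7p gives buyer price pb = 362/9; sellers receive ps = 362/9 − 8 = 290/9.
New quantity: q = 306 − 2(362/9) = 2030/9.
Revenue = 8 × 2030/9 = 16240/9.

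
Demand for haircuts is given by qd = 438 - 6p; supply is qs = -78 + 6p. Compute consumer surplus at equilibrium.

Consumer surplus = 2700

Equilibrium: 438 - 6p = -78 + 6p gives p* = 43, q* = 180.
Demand choke price (qd = 0): p = 73.
CS = ½(73 − 43)(180) = 2700.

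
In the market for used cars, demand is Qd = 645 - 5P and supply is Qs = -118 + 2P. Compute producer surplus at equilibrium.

Producer surplus = 2500

Equilibrium: 645 - 5P = -118 + 2P gives P* = 109, Q* = 100.
Supply starts at P = 59 (where Qs = 0).
PS = ½(109 − 59)(100) = 2500.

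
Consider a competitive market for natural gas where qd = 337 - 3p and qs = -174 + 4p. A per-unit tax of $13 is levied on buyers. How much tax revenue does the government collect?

Tax revenue = 8710/7

Pre-tax equilibrium: p* = 73, q* = 118.
Tax on buyers shifts demand to qd = 337 − 3(p + 13) = 298 - 3p.
298 - 3p = -174 + 4p gives seller price ps = 472/7; buyers pay pb = 472/7 + 13 = 563/7.
New quantity: q = 337 − 3(563/7) = 670/7.
Revenue = 13 × 670/7 = 8710/7.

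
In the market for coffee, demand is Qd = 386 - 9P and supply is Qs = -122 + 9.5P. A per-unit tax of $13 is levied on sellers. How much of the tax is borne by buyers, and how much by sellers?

Buyers bear 247/37, sellers bear 234/37

Pre-tax equilibrium: P* = 1016/37, Q* = 5138/37.
Tax on sellers shifts supply to Qs = -122 + 9.5(P − 13) = -245.5 + 9.5P.
386 - 9P = -245.5 + 9.5P gives buyer price Pb = 1263/37; sellers receive Ps = 1263/37 − 13 = 782/37.
New quantity: Q = 386 − 9(1263/37) = 2915/37.
Buyer burden = 1263/37 − 1016/37 = 247/37; seller burden = 1016/37 − 782/37 = 234/37.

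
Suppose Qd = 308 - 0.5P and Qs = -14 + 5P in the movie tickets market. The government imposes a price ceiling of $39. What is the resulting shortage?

Equilibrium price would be P* = 644/11, so the ceiling at 39 binds.
At P = 39: Qd = 308 − 0.5(39) = 288.5, Qs = -14 + 5(39) = 181.
Shortage = 288.5 − 181 = 107.5.

Shortage = 107.5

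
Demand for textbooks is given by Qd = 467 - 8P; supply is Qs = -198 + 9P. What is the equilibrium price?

Set Qd = Qs: 467 - 8P = -198 + 9P.
665 = 17P, so P* = 665/17.
Q* = 467 − 8(665/17) = 2619/17.

P* = 665/17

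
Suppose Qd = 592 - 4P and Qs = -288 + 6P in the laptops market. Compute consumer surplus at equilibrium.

Consumer surplus = 7200

Equilibrium: 592 - 4P = -288 + 6P gives P* = 88, Q* = 240.
Demand choke price (Qd = 0): P = 148.
CS = ½(148 − 88)(240) = 7200.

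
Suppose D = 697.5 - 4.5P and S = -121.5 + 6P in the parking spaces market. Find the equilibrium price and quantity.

Set D = S: 697.5 - 4.5P = -121.5 + 6P.
819 = 10.5P, so P* = 78.
Q* = 697.5 − 4.5(78) = 346.5.

P* = 78, Q* = 346.5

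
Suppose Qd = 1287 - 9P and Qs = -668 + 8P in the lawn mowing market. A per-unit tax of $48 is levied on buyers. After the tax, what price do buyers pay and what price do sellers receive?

Pre-tax equilibrium: P* = 115, Q* = 252.
Tax on buyers shifts demand to Qd = 1287 − 9(P + 48) = 855 - 9P.
855 - 9P = -668 + 8P gives seller price Ps = 1523/17; buyers pay Pb = 1523/17 + 48 = 2339/17.
New quantity: Q = 1287 − 9(2339/17) = 828/17.

Buyers pay 2339/17, sellers receive 1523/17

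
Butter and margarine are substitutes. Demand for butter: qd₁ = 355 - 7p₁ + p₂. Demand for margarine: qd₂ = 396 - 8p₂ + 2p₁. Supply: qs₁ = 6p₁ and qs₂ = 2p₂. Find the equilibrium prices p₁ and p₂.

Market 1: 355 - 7p₁ + p₂ = 6p₁ → 13p₁ - p₂ = 355.
Market 2: 10p₂ - 2p₁ = 396.
Eliminating p₂: 10×(1) + 1×(2) gives 128p₁ = 3946, so p₁ = 30.828125.
Back-substitute into (2): p₂ = (396 + 2×30.828125) / 10 = 45.765625.

p₁ = 30.828125, p₂ = 45.765625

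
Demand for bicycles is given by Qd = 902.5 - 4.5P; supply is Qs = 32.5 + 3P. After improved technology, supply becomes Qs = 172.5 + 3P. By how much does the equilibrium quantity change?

ΔQ = 84

Original equilibrium: P* = 116, Q* = 380.5.
New equilibrium: 902.5 - 4.5P = 172.5 + 3P, so 730 = 7.5P and P' = 292/3; Q' = 902.5 − 4.5(292/3) = 464.5.
Change in quantity: 464.5 − 380.5 = 84.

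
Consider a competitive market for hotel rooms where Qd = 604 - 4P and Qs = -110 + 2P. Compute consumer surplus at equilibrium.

Equilibrium: 604 - 4P = -110 + 2P gives P* = 119, Q* = 128.
Demand choke price (Qd = 0): P = 151.
CS = ½(151 − 119)(128) = 2048.

Consumer surplus = 2048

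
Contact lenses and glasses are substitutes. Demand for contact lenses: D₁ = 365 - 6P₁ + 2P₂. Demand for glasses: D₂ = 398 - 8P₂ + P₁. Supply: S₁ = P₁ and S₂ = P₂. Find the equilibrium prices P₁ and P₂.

P₁ = 4081/61, P₂ = 3151/61

Market 1: 365 - 6P₁ + 2P₂ = P₁ → 7P₁ - 2P₂ = 365.
Market 2: 9P₂ - P₁ = 398.
Eliminating P₂: 9×(1) + 2×(2) gives 61P₁ = 4081, so P₁ = 4081/61.
Back-substitute into (2): P₂ = (398 + 1×4081/61) / 9 = 3151/61.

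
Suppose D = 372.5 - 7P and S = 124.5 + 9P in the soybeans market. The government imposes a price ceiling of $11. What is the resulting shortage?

Equilibrium price would be P* = 15.5, so the ceiling at 11 binds.
At P = 11: D = 372.5 − 7(11) = 295.5, S = 124.5 + 9(11) = 223.5.
Shortage = 295.5 − 223.5 = 72.

Shortage = 72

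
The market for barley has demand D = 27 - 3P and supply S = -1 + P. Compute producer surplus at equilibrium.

Producer surplus = 18

Equilibrium: 27 - 3P = -1 + P gives P* = 7, Q* = 6.
Supply starts at P = 1 (where S = 0).
PS = ½(7 − 1)(6) = 18.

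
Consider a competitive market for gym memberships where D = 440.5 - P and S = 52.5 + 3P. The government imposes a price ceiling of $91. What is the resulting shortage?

Equilibrium price would be P* = 97, so the ceiling at 91 binds.
At P = 91: D = 440.5 − 1(91) = 349.5, S = 52.5 + 3(91) = 325.5.
Shortage = 349.5 − 325.5 = 24.

Shortage = 24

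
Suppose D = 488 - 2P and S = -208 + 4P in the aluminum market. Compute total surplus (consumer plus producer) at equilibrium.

Equilibrium: 488 - 2P = -208 + 4P gives P* = 116, Q* = 256.
Demand choke price: P = 244; supply starts at P = 52.
CS = ½(244 − 116)(256) = 16384; PS = ½(116 − 52)(256) = 8192.

Total surplus = 24576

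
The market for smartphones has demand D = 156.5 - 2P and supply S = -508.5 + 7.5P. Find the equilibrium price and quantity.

Set D = S: 156.5 - 2P = -508.5 + 7.5P.
665 = 9.5P, so P* = 70.
Q* = 156.5 − 2(70) = 16.5.

P* = 70, Q* = 16.5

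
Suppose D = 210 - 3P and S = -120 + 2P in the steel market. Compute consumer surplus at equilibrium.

Equilibrium: 210 - 3P = -120 + 2P gives P* = 66, Q* = 12.
Demand choke price (D = 0): P = 70.
CS = ½(70 − 66)(12) = 24.

Consumer surplus = 24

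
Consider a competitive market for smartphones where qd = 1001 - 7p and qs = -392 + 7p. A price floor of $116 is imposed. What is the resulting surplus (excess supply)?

Equilibrium price would be p* = 99.5, so the floor at 116 binds.
At p = 116: qd = 189, qs = 420.
Surplus = 420 − 189 = 231.

Surplus = 231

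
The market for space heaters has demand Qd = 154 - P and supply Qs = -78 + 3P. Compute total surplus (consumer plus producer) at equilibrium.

Equilibrium: 154 - P = -78 + 3P gives P* = 58, Q* = 96.
Demand choke price: P = 154; supply starts at P = 26.
CS = ½(154 − 58)(96) = 4608; PS = ½(58 − 26)(96) = 1536.

Total surplus = 6144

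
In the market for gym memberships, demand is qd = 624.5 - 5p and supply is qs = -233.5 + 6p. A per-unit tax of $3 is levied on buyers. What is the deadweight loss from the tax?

Pre-tax equilibrium: p* = 78, q* = 234.5.
Tax on buyers shifts demand to qd = 624.5 − 5(p + 3) = 609.5 - 5p.
609.5 - 5p = -233.5 + 6p gives seller price ps = 843/11; buyers pay pb = 843/11 + 3 = 876/11.
New quantity: q = 624.5 − 5(876/11) = 4979/22.
DWL = ½ × 3 × (234.5 − 4979/22) = 135/11.

Deadweight loss = 135/11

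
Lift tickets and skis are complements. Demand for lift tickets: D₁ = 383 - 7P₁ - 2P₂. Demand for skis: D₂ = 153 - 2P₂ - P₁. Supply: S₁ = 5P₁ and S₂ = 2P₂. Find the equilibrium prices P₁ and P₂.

P₁ = 613/23, P₂ = 1453/46

Market 1: 383 - 7P₁ - 2P₂ = 5P₁ → 12P₁ + 2P₂ = 383.
Market 2: 4P₂ + P₁ = 153.
Eliminating P₂: 4×(1) − 2×(2) gives 46P₁ = 1226, so P₁ = 613/23.
Back-substitute into (2): P₂ = (153 − 1×613/23) / 4 = 1453/46.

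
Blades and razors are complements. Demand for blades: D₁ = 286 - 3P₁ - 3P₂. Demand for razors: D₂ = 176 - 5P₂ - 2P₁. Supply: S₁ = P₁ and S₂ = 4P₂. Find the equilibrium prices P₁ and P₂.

Market 1: 286 - 3P₁ - 3P₂ = P₁ → 4P₁ + 3P₂ = 286.
Market 2: 9P₂ + 2P₁ = 176.
Eliminating P₂: 9×(1) − 3×(2) gives 30P₁ = 2046, so P₁ = 68.2.
Back-substitute into (2): P₂ = (176 − 2×68.2) / 9 = 4.4.

P₁ = 68.2, P₂ = 4.4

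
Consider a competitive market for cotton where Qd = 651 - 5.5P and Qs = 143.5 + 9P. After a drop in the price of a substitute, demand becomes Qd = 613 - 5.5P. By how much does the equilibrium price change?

Original equilibrium: P* = 35, Q* = 458.5.
New equilibrium: 613 - 5.5P = 143.5 + 9P, so 469.5 = 14.5P and P' = 939/29; Q' = 613 − 5.5(939/29) = 25225/58.
Change in price: 939/29 − 35 = -76/29.

ΔP = -76/29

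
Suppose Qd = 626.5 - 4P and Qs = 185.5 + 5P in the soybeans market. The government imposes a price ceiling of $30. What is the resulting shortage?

Equilibrium price would be P* = 49, so the ceiling at 30 binds.
At P = 30: Qd = 626.5 − 4(30) = 506.5, Qs = 185.5 + 5(30) = 335.5.
Shortage = 506.5 − 335.5 = 171.

Shortage = 171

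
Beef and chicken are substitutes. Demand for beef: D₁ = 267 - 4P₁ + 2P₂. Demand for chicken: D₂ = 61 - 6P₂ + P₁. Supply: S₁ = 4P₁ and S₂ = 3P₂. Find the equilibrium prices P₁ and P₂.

P₁ = 505/14, P₂ = 151/14

Market 1: 267 - 4P₁ + 2P₂ = 4P₁ → 8P₁ - 2P₂ = 267.
Market 2: 9P₂ - P₁ = 61.
Eliminating P₂: 9×(1) + 2×(2) gives 70P₁ = 2525, so P₁ = 505/14.
Back-substitute into (2): P₂ = (61 + 1×505/14) / 9 = 151/14.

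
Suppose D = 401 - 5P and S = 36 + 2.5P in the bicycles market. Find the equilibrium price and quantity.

P* = 146/3, Q* = 473/3

Set D = S: 401 - 5P = 36 + 2.5P.
365 = 7.5P, so P* = 146/3.
Q* = 401 − 5(146/3) = 473/3.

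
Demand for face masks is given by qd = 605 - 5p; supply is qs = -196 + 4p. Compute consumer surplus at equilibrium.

Consumer surplus = 2560

Equilibrium: 605 - 5p = -196 + 4p gives p* = 89, q* = 160.
Demand choke price (qd = 0): p = 121.
CS = ½(121 − 89)(160) = 2560.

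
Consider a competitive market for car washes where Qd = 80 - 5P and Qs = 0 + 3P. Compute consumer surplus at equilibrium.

Equilibrium: 80 - 5P = 0 + 3P gives P* = 10, Q* = 30.
Demand choke price (Qd = 0): P = 16.
CS = ½(16 − 10)(30) = 90.

Consumer surplus = 90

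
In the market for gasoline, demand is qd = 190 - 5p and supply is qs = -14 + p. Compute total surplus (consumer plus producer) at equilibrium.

Equilibrium: 190 - 5p = -14 + p gives p* = 34, q* = 20.
Demand choke price: p = 38; supply starts at p = 14.
CS = ½(38 − 34)(20) = 40; PS = ½(34 − 14)(20) = 200.

Total surplus = 240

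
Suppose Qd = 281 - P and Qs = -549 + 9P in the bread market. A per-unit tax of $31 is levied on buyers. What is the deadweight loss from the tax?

Deadweight loss = 432.45

Pre-tax equilibrium: P* = 83, Q* = 198.
Tax on buyers shifts demand to Qd = 281 − 1(P + 31) = 250 - P.
250 - P = -549 + 9P gives seller price Ps = 79.9; buyers pay Pb = 79.9 + 31 = 110.9.
New quantity: Q = 281 − 1(110.9) = 170.1.
DWL = ½ × 31 × (198 − 170.1) = 432.45.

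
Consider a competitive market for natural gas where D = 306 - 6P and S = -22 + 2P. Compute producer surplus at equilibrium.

Producer surplus = 900

Equilibrium: 306 - 6P = -22 + 2P gives P* = 41, Q* = 60.
Supply starts at P = 11 (where S = 0).
PS = ½(41 − 11)(60) = 900.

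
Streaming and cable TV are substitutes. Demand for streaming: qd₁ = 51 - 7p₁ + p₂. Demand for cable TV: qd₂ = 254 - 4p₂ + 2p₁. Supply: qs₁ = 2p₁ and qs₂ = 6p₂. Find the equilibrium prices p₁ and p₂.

Market 1: 51 - 7p₁ + p₂ = 2p₁ → 9p₁ - p₂ = 51.
Market 2: 10p₂ - 2p₁ = 254.
Eliminating p₂: 10×(1) + 1×(2) gives 88p₁ = 764, so p₁ = 191/22.
Back-substitute into (2): p₂ = (254 + 2×191/22) / 10 = 597/22.

p₁ = 191/22, p₂ = 597/22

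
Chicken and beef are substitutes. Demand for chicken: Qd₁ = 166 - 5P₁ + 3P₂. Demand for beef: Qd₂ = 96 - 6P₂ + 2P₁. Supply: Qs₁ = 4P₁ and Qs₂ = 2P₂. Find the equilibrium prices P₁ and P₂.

P₁ = 808/33, P₂ = 598/33

Market 1: 166 - 5P₁ + 3P₂ = 4P₁ → 9P₁ - 3P₂ = 166.
Market 2: 8P₂ - 2P₁ = 96.
Eliminating P₂: 8×(1) + 3×(2) gives 66P₁ = 1616, so P₁ = 808/33.
Back-substitute into (2): P₂ = (96 + 2×808/33) / 8 = 598/33.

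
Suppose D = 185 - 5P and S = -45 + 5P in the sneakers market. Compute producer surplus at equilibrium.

Equilibrium: 185 - 5P = -45 + 5P gives P* = 23, Q* = 70.
Supply starts at P = 9 (where S = 0).
PS = ½(23 − 9)(70) = 490.

Producer surplus = 490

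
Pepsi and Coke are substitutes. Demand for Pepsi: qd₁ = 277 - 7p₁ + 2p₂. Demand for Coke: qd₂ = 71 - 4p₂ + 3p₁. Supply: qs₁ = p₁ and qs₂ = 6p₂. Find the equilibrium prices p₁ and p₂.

Market 1: 277 - 7p₁ + 2p₂ = p₁ → 8p₁ - 2p₂ = 277.
Market 2: 10p₂ - 3p₁ = 71.
Eliminating p₂: 10×(1) + 2×(2) gives 74p₁ = 2912, so p₁ = 1456/37.
Back-substitute into (2): p₂ = (71 + 3×1456/37) / 10 = 1399/74.

p₁ = 1456/37, p₂ = 1399/74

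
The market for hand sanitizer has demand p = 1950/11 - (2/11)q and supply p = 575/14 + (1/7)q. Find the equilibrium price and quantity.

p* = 101, q* = 419.5

Set the two price expressions equal: 1950/11 - (2/11)q = 575/14 + (1/7)q.
20975/154 = (25/77)q, so q* = 419.5.
p* = 1950/11 − (2/11)(419.5) = 101.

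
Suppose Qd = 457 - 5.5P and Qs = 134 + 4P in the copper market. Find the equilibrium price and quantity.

P* = 34, Q* = 270

Set Qd = Qs: 457 - 5.5P = 134 + 4P.
323 = 9.5P, so P* = 34.
Q* = 457 − 5.5(34) = 270.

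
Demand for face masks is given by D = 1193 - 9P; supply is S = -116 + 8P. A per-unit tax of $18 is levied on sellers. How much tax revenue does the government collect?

Pre-tax equilibrium: P* = 77, Q* = 500.
Tax on sellers shifts supply to S = -116 + 8(P − 18) = -260 + 8P.
1193 - 9P = -260 + 8P gives buyer price Pb = 1453/17; sellers receive Ps = 1453/17 − 18 = 1147/17.
New quantity: Q = 1193 − 9(1453/17) = 7204/17.
Revenue = 18 × 7204/17 = 129672/17.

Tax revenue = 129672/17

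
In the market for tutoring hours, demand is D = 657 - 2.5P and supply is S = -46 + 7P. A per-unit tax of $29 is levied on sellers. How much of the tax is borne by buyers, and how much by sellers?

Pre-tax equilibrium: P* = 74, Q* = 472.
Tax on sellers shifts supply to S = -46 + 7(P − 29) = -249 + 7P.
657 - 2.5P = -249 + 7P gives buyer price Pb = 1812/19; sellers receive Ps = 1812/19 − 29 = 1261/19.
New quantity: Q = 657 − 2.5(1812/19) = 7953/19.
Buyer burden = 1812/19 − 74 = 406/19; seller burden = 74 − 1261/19 = 145/19.

Buyers bear 406/19, sellers bear 145/19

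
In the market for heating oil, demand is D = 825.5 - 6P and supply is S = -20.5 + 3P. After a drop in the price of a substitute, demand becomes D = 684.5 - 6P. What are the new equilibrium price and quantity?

P' = 235/3, Q' = 214.5

Original equilibrium: P* = 94, Q* = 261.5.
New equilibrium: 684.5 - 6P = -20.5 + 3P, so 705 = 9P and P' = 235/3; Q' = 684.5 − 6(235/3) = 214.5.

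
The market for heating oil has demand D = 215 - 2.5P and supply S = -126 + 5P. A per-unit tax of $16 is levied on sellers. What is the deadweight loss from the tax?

Pre-tax equilibrium: P* = 682/15, Q* = 304/3.
Tax on sellers shifts supply to S = -126 + 5(P − 16) = -206 + 5P.
215 - 2.5P = -206 + 5P gives buyer price Pb = 842/15; sellers receive Ps = 842/15 − 16 = 602/15.
New quantity: Q = 215 − 2.5(842/15) = 224/3.
DWL = ½ × 16 × (304/3 − 224/3) = 640/3.

Deadweight loss = 640/3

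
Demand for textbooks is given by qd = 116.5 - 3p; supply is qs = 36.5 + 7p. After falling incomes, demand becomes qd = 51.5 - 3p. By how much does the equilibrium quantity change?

Δq = -45.5

Original equilibrium: p* = 8, q* = 92.5.
New equilibrium: 51.5 - 3p = 36.5 + 7p, so 15 = 10p and p' = 1.5; q' = 51.5 − 3(1.5) = 47.
Change in quantity: 47 − 92.5 = -45.5.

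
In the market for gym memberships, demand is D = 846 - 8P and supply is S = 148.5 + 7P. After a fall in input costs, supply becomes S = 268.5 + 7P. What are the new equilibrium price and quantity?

Original equilibrium: P* = 46.5, Q* = 474.
New equilibrium: 846 - 8P = 268.5 + 7P, so 577.5 = 15P and P' = 38.5; Q' = 846 − 8(38.5) = 538.

P' = 38.5, Q' = 538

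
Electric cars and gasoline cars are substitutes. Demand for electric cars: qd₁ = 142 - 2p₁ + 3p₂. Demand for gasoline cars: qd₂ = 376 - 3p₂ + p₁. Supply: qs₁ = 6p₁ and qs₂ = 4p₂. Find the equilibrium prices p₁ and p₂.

p₁ = 2122/53, p₂ = 3150/53

Market 1: 142 - 2p₁ + 3p₂ = 6p₁ → 8p₁ - 3p₂ = 142.
Market 2: 7p₂ - p₁ = 376.
Eliminating p₂: 7×(1) + 3×(2) gives 53p₁ = 2122, so p₁ = 2122/53.
Back-substitute into (2): p₂ = (376 + 1×2122/53) / 7 = 3150/53.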